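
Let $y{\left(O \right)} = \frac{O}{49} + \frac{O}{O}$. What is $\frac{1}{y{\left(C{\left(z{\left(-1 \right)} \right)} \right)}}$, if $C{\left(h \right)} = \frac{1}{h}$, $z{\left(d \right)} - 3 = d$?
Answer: $\frac{98}{99} \approx 0.9899$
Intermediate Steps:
$z{\left(d \right)} = 3 + d$
$y{\left(O \right)} = 1 + \frac{O}{49}$ ($y{\left(O \right)} = O \frac{1}{49} + 1 = \frac{O}{49} + 1 = 1 + \frac{O}{49}$)
$\frac{1}{y{\left(C{\left(z{\left(-1 \right)} \right)} \right)}} = \frac{1}{1 + \frac{1}{49 \left(3 - 1\right)}} = \frac{1}{1 + \frac{1}{49 \cdot 2}} = \frac{1}{1 + \frac{1}{49} \cdot \frac{1}{2}} = \frac{1}{1 + \frac{1}{98}} = \frac{1}{\frac{99}{98}} = \frac{98}{99}$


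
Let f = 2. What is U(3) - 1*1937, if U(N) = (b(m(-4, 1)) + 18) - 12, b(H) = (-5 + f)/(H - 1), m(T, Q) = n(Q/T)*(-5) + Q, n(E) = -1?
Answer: -9658/5 ≈ -1931.6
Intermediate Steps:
m(T, Q) = 5 + Q (m(T, Q) = -1*(-5) + Q = 5 + Q)
b(H) = -3/(-1 + H) (b(H) = (-5 + 2)/(H - 1) = -3/(-1 + H))
U(N) = 27/5 (U(N) = (-3/(-1 + (5 + 1)) + 18) - 12 = (-3/(-1 + 6) + 18) - 12 = (-3/5 + 18) - 12 = 87/5 - 12 = 27/5)
U(3) - 1*1937 = 27/5 - 1*1937 = 27/5 - 1937 = -9658/5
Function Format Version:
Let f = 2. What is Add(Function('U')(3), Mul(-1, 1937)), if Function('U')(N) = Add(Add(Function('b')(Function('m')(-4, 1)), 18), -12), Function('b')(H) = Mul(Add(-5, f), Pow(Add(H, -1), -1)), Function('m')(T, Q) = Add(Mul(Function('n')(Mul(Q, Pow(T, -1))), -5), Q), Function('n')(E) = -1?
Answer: Rational(-9658, 5) ≈ -1931.6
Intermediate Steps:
Function('m')(T, Q) = Add(5, Q) (Function('m')(T, Q) = Add(Mul(-1, -5), Q) = Add(5, Q))
Function('b')(H) = Mul(-3, Pow(Add(-1, H), -1)) (Function('b')(H) = Mul(Add(-5, 2), Pow(Add(H, -1), -1)) = Mul(-3, Pow(Add(-1, H), -1)))
Function('U')(N) = Rational(27, 5) (Function('U')(N) = Add(Add(Mul(-3, Pow(Add(-1, Add(5, 1)), -1)), 18), -12) = Add(Add(Mul(-3, Pow(Add(-1, 6), -1)), 18), -12) = Add(Add(Mul(-3, Pow(5, -1)), 18), -12) = Add(Add(Mul(-3, Rational(1, 5)), 18), -12) = Add(Add(Rational(-3, 5), 18), -12) = Add(Rational(87, 5), -12) = Rational(27, 5))
Add(Function('U')(3), Mul(-1, 1937)) = Add(Rational(27, 5), Mul(-1, 1937)) = Add(Rational(27, 5), -1937) = Rational(-9658, 5)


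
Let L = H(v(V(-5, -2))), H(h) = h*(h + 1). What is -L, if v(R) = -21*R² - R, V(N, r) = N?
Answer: -269880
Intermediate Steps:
v(R) = -R - 21*R²
H(h) = h*(1 + h)
L = 269880 (L = (-1*(-5)*(1 + 21*(-5)))*(1 - 1*(-5)*(1 + 21*(-5))) = (-1*(-5)*(1 - 105))*(1 - 1*(-5)*(1 - 105)) = (-1*(-5)*(-104))*(1 - 1*(-5)*(-104)) = -520*(1 - 520) = -520*(-519) = 269880)
-L = -1*269880 = -269880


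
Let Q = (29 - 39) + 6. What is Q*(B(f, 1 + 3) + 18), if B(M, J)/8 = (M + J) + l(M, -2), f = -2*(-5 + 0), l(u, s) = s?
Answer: -456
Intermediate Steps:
f = 10 (f = -2*(-5) = 10)
B(M, J) = -16 + 8*J + 8*M (B(M, J) = 8*((M + J) - 2) = 8*((J + M) - 2) = 8*(-2 + J + M) = -16 + 8*J + 8*M)
Q = -4 (Q = -10 + 6 = -4)
Q*(B(f, 1 + 3) + 18) = -4*((-16 + 8*(1 + 3) + 8*10) + 18) = -4*((-16 + 8*4 + 80) + 18) = -4*((-16 + 32 + 80) + 18) = -4*(96 + 18) = -4*114 = -456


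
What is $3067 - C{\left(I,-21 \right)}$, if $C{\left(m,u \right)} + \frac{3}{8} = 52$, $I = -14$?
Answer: $\frac{24123}{8} \approx 3015.4$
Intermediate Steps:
$C{\left(m,u \right)} = \frac{413}{8}$ ($C{\left(m,u \right)} = - \frac{3}{8} + 52 = \frac{413}{8}$)
$3067 - C{\left(I,-21 \right)} = 3067 - \frac{413}{8} = \frac{24123}{8}$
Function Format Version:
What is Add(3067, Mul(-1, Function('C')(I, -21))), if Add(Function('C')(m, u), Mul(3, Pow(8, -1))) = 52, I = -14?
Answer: Rational(24123, 8) ≈ 3015.4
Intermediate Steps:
Function('C')(m, u) = Rational(413, 8) (Function('C')(m, u) = Add(Rational(-3, 8), 52) = Rational(413, 8))
Add(3067, Mul(-1, Function('C')(I, -21))) = Add(3067, Mul(-1, Rational(413, 8))) = Add(3067, Rational(-413, 8)) = Rational(24123, 8)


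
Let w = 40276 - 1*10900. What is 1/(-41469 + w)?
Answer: -1/12093 ≈ -8.2692e-5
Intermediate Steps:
w = 29376 (w = 40276 - 10900 = 29376)
1/(-41469 + w) = 1/(-41469 + 29376) = 1/(-12093) = -1/12093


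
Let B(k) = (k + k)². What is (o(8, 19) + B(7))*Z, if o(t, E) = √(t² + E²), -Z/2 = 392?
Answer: -153664 - 3920*√17 ≈ -1.6983e+5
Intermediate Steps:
Z = -784 (Z = -2*392 = -784)
B(k) = 4*k² (B(k) = (2*k)² = 4*k²)
o(t, E) = √(E² + t²)
(o(8, 19) + B(7))*Z = (√(19² + 8²) + 4*7²)*(-784) = (√(361 + 64) + 4*49)*(-784) = (√425 + 196)*(-784) = (5*√17 + 196)*(-784) = (196 + 5*√17)*(-784) = -153664 - 3920*√17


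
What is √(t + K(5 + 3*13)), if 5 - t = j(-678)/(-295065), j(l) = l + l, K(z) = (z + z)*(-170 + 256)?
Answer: √73258931270865/98355 ≈ 87.023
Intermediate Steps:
K(z) = 172*z (K(z) = (2*z)*86 = 172*z)
j(l) = 2*l
t = 491323/98355 (t = 5 - 2*(-678)/(-295065) = 5 - (-1356)*(-1)/295065 = 5 - 1*452/98355 = 5 - 452/98355 = 491323/98355 ≈ 4.9954)
√(t + K(5 + 3*13)) = √(491323/98355 + 172*(5 + 3*13)) = √(491323/98355 + 172*(5 + 39)) = √(491323/98355 + 172*44) = √(491323/98355 + 7568) = √(744841963/98355) = √73258931270865/98355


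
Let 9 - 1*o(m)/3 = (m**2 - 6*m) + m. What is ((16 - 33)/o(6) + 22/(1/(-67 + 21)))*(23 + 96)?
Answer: -1085875/9 ≈ -1.2065e+5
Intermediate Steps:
o(m) = 27 - 3*m**2 + 15*m (o(m) = 27 - 3*((m**2 - 6*m) + m) = 27 - 3*(m**2 - 5*m) = 27 + (-3*m**2 + 15*m) = 27 - 3*m**2 + 15*m)
((16 - 33)/o(6) + 22/(1/(-67 + 21)))*(23 + 96) = ((16 - 33)/(27 - 3*6**2 + 15*6) + 22/(1/(-67 + 21)))*(23 + 96) = (-17/(27 - 3*36 + 90) + 22/(1/(-46)))*119 = (-17/(27 - 108 + 90) + 22/(-1/46))*119 = (-17/9 + 22*(-46))*119 = (-17*1/9 - 1012)*119 = (-17/9 - 1012)*119 = -9125/9*119 = -1085875/9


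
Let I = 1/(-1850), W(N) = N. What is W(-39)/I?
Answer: 72150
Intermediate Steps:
I = -1/1850 ≈ -0.00054054
W(-39)/I = -39/(-1/1850) = -39*(-1850) = 72150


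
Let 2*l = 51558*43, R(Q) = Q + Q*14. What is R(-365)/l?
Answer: -1825/369499 ≈ -0.0049391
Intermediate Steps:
R(Q) = 15*Q (R(Q) = Q + 14*Q = 15*Q)
l = 1108497 (l = (51558*43)/2 = (1/2)*2216994 = 1108497)
R(-365)/l = (15*(-365))/1108497 = -5475*1/1108497 = -1825/369499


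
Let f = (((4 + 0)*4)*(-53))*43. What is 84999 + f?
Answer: 48535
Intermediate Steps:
f = -36464 (f = ((4*4)*(-53))*43 = (16*(-53))*43 = -848*43 = -36464)
84999 + f = 84999 - 36464 = 48535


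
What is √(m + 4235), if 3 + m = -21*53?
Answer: √3119 ≈ 55.848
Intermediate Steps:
m = -1116 (m = -3 - 21*53 = -3 - 1113 = -1116)
√(m + 4235) = √(-1116 + 4235) = √3119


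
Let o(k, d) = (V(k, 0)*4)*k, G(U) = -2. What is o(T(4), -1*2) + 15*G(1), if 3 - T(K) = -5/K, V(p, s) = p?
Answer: 169/4 ≈ 42.250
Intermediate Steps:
T(K) = 3 + 5/K (T(K) = 3 - (-5)/K = 3 + 5/K)
o(k, d) = 4*k**2 (o(k, d) = (k*4)*k = (4*k)*k = 4*k**2)
o(T(4), -1*2) + 15*G(1) = 4*(3 + 5/4)**2 + 15*(-2) = 4*(3 + 5*(1/4))**2 - 30 = 4*(3 + 5/4)**2 - 30 = 4*(17/4)**2 - 30 = 4*(289/16) - 30 = 289/4 - 30 = 169/4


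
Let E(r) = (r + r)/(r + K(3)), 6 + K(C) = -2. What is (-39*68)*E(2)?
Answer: 1768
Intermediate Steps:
K(C) = -8 (K(C) = -6 - 2 = -8)
E(r) = 2*r/(-8 + r) (E(r) = (r + r)/(r - 8) = (2*r)/(-8 + r) = 2*r/(-8 + r))
(-39*68)*E(2) = (-39*68)*(2*2/(-8 + 2)) = -5304*2/(-6) = -5304*2*(-1)/6 = -2652*(-⅔) = 1768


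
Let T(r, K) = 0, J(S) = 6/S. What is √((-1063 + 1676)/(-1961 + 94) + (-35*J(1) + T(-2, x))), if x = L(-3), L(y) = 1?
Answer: I*√733139161/1867 ≈ 14.503*I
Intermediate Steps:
x = 1
√((-1063 + 1676)/(-1961 + 94) + (-35*J(1) + T(-2, x))) = √((-1063 + 1676)/(-1961 + 94) + (-210/1 + 0)) = √(613/(-1867) + (-210 + 0)) = √(613*(-1/1867) + (-35*6 + 0)) = √(-613/1867 + (-210 + 0)) = √(-613/1867 - 210) = √(-392683/1867) = I*√733139161/1867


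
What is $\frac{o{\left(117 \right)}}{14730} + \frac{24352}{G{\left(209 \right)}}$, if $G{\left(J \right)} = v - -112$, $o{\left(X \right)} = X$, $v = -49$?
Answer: $\frac{119570777}{309330} \approx 386.55$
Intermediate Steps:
$G{\left(J \right)} = 63$ ($G{\left(J \right)} = -49 - -112 = -49 + 112 = 63$)
$\frac{o{\left(117 \right)}}{14730} + \frac{24352}{G{\left(209 \right)}} = \frac{117}{14730} + \frac{24352}{63} = 117 \cdot \frac{1}{14730} + 24352 \cdot \frac{1}{63} = \frac{39}{4910} + \frac{24352}{63} = \frac{119570777}{309330}$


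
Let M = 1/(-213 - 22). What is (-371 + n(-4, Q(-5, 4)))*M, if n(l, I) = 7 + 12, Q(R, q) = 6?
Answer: 352/235 ≈ 1.4979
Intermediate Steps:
n(l, I) = 19
M = -1/235 (M = 1/(-235) = -1/235 ≈ -0.0042553)
(-371 + n(-4, Q(-5, 4)))*M = (-371 + 19)*(-1/235) = -352*(-1/235) = 352/235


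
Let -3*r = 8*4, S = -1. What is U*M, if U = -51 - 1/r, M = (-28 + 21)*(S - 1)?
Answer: -11403/16 ≈ -712.69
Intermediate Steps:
r = -32/3 (r = -8*4/3 = -1/3*32 = -32/3 ≈ -10.667)
M = 14 (M = (-28 + 21)*(-1 - 1) = -7*(-2) = 14)
U = -1629/32 (U = -51 - 1/(-32/3) = -51 - 1*(-3/32) = -51 + 3/32 = -1629/32 ≈ -50.906)
U*M = -1629/32*14 = -11403/16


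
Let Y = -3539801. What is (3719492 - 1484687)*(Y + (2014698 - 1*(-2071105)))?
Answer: 1220207999610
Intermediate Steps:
(3719492 - 1484687)*(Y + (2014698 - 1*(-2071105))) = (3719492 - 1484687)*(-3539801 + (2014698 - 1*(-2071105))) = 2234805*(-3539801 + (2014698 + 2071105)) = 2234805*(-3539801 + 4085803) = 2234805*546002 = 1220207999610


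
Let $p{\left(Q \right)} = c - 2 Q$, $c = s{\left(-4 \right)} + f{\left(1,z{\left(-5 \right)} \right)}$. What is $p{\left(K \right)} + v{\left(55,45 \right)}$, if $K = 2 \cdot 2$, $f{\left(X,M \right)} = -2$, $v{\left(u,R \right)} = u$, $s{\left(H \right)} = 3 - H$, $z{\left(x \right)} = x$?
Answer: $52$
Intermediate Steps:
$c = 5$ ($c = \left(3 - -4\right) - 2 = \left(3 + 4\right) - 2 = 7 - 2 = 5$)
$K = 4$
$p{\left(Q \right)} = 5 - 2 Q$
$p{\left(K \right)} + v{\left(55,45 \right)} = \left(5 - 8\right) + 55 = -3 + 55 = 52$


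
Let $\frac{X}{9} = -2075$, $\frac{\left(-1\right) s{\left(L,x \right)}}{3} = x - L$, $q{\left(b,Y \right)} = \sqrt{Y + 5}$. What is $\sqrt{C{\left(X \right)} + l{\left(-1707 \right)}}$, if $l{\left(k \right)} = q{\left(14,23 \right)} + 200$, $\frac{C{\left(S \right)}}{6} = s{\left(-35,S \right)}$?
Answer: $\sqrt{335720 + 2 \sqrt{7}} \approx 579.42$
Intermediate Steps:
$q{\left(b,Y \right)} = \sqrt{5 + Y}$
$s{\left(L,x \right)} = - 3 x + 3 L$ ($s{\left(L,x \right)} = - 3 \left(x - L\right) = - 3 x + 3 L$)
$X = -18675$ ($X = 9 \left(-2075\right) = -18675$)
$C{\left(S \right)} = -630 - 18 S$ ($C{\left(S \right)} = 6 \left(- 3 S + 3 \left(-35\right)\right) = 6 \left(- 3 S - 105\right) = 6 \left(-105 - 3 S\right) = -630 - 18 S$)
$l{\left(k \right)} = 200 + 2 \sqrt{7}$ ($l{\left(k \right)} = \sqrt{5 + 23} + 200 = \sqrt{28} + 200 = 2 \sqrt{7} + 200 = 200 + 2 \sqrt{7}$)
$\sqrt{C{\left(X \right)} + l{\left(-1707 \right)}} = \sqrt{\left(-630 - -336150\right) + \left(200 + 2 \sqrt{7}\right)} = \sqrt{\left(-630 + 336150\right) + \left(200 + 2 \sqrt{7}\right)} = \sqrt{335520 + \left(200 + 2 \sqrt{7}\right)} = \sqrt{335720 + 2 \sqrt{7}}$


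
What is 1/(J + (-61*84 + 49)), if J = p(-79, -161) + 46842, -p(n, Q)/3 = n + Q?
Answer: 1/42487 ≈ 2.3537e-5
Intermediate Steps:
p(n, Q) = -3*Q - 3*n (p(n, Q) = -3*(n + Q) = -3*(Q + n) = -3*Q - 3*n)
J = 47562 (J = (-3*(-161) - 3*(-79)) + 46842 = (483 + 237) + 46842 = 720 + 46842 = 47562)
1/(J + (-61*84 + 49)) = 1/(47562 + (-61*84 + 49)) = 1/(47562 + (-5124 + 49)) = 1/(47562 - 5075) = 1/42487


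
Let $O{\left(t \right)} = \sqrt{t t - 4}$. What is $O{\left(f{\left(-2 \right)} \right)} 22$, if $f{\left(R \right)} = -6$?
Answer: $88 \sqrt{2} \approx 124.45$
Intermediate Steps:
$O{\left(t \right)} = \sqrt{-4 + t^{2}}$ ($O{\left(t \right)} = \sqrt{t^{2} - 4} = \sqrt{-4 + t^{2}}$)
$O{\left(f{\left(-2 \right)} \right)} 22 = \sqrt{-4 + \left(-6\right)^{2}} \cdot 22 = \sqrt{-4 + 36} \cdot 22 = \sqrt{32} \cdot 22 = 4 \sqrt{2} \cdot 22 = 88 \sqrt{2}$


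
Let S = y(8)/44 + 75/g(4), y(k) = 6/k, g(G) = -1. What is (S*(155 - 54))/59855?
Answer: -1332897/10534480 ≈ -0.12653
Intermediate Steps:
S = -13197/176 (S = (6/8)/44 + 75/(-1) = (6*(⅛))*(1/44) + 75*(-1) = (¾)*(1/44) - 75 = 3/176 - 75 = -13197/176 ≈ -74.983)
(S*(155 - 54))/59855 = -13197*(155 - 54)/176/59855 = -13197/176*101*(1/59855) = -1332897/176*1/59855 = -1332897/10534480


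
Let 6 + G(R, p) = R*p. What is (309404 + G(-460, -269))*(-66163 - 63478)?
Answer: -56152443458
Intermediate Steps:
G(R, p) = -6 + R*p
(309404 + G(-460, -269))*(-66163 - 63478) = (309404 + (-6 - 460*(-269)))*(-66163 - 63478) = (309404 + (-6 + 123740))*(-129641) = (309404 + 123734)*(-129641) = 433138*(-129641) = -56152443458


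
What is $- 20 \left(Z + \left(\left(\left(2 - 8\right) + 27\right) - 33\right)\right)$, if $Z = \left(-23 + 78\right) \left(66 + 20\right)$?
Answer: $-94360$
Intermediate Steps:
$Z = 4730$ ($Z = 55 \cdot 86 = 4730$)
$- 20 \left(Z + \left(\left(\left(2 - 8\right) + 27\right) - 33\right)\right) = - 20 \left(4730 + \left(\left(\left(2 - 8\right) + 27\right) - 33\right)\right) = - 20 \left(4730 + \left(\left(-6 + 27\right) - 33\right)\right) = - 20 \left(4730 + \left(21 - 33\right)\right) = - 20 \left(4730 - 12\right) = \left(-20\right) 4718 = -94360$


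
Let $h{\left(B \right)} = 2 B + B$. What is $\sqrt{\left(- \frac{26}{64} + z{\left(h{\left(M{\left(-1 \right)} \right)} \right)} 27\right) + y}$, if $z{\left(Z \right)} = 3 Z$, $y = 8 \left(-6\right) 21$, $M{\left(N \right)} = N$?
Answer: $\frac{i \sqrt{80090}}{8} \approx 35.375 i$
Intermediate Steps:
$h{\left(B \right)} = 3 B$
$y = -1008$ ($y = \left(-48\right) 21 = -1008$)
$\sqrt{\left(- \frac{26}{64} + z{\left(h{\left(M{\left(-1 \right)} \right)} \right)} 27\right) + y} = \sqrt{\left(- \frac{26}{64} + 3 \cdot 3 \left(-1\right) 27\right) - 1008} = \sqrt{\left(\left(-26\right) \frac{1}{64} + 3 \left(-3\right) 27\right) - 1008} = \sqrt{\left(- \frac{13}{32} - 243\right) - 1008} = \sqrt{- \frac{7789}{32} - 1008} = \sqrt{- \frac{40045}{32}} = \frac{i \sqrt{80090}}{8}$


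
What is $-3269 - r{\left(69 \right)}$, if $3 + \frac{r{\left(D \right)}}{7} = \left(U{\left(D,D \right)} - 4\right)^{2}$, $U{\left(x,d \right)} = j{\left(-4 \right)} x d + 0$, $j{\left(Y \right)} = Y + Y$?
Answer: $-10157006496$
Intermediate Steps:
$j{\left(Y \right)} = 2 Y$
$U{\left(x,d \right)} = - 8 d x$ ($U{\left(x,d \right)} = 2 \left(-4\right) x d + 0 = - 8 x d + 0 = - 8 d x + 0 = - 8 d x$)
$r{\left(D \right)} = -21 + 7 \left(-4 - 8 D^{2}\right)^{2}$ ($r{\left(D \right)} = -21 + 7 \left(- 8 D D - 4\right)^{2} = -21 + 7 \left(- 8 D^{2} - 4\right)^{2} = -21 + 7 \left(-4 - 8 D^{2}\right)^{2}$)
$-3269 - r{\left(69 \right)} = -3269 - \left(91 + 448 \cdot 69^{2} + 448 \cdot 69^{4}\right) = -3269 - \left(91 + 448 \cdot 4761 + 448 \cdot 22667121\right) = -3269 - \left(91 + 2132928 + 10154870208\right) = -3269 - 10157003227 = -10157006496$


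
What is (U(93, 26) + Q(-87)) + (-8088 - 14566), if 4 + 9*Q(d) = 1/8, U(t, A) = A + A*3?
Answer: -1623631/72 ≈ -22550.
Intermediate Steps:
U(t, A) = 4*A (U(t, A) = A + 3*A = 4*A)
Q(d) = -31/72 (Q(d) = -4/9 + (⅑)/8 = -4/9 + (⅑)*(⅛) = -4/9 + 1/72 = -31/72)
(U(93, 26) + Q(-87)) + (-8088 - 14566) = (4*26 - 31/72) + (-8088 - 14566) = (104 - 31/72) - 22654 = 7457/72 - 22654 = -1623631/72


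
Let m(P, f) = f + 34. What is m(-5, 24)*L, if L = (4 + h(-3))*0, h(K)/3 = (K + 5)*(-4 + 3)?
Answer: 0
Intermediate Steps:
m(P, f) = 34 + f
h(K) = -15 - 3*K (h(K) = 3*((K + 5)*(-4 + 3)) = 3*((5 + K)*(-1)) = 3*(-5 - K) = -15 - 3*K)
L = 0 (L = (4 + (-15 - 3*(-3)))*0 = (4 + (-15 + 9))*0 = (4 - 6)*0 = -2*0 = 0)
m(-5, 24)*L = (34 + 24)*0 = 58*0 = 0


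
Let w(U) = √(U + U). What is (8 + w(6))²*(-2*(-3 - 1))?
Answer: 608 + 256*√3 ≈ 1051.4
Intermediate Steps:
w(U) = √2*√U (w(U) = √(2*U) = √2*√U)
(8 + w(6))²*(-2*(-3 - 1)) = (8 + √2*√6)²*(-2*(-3 - 1)) = (8 + 2*√3)²*(-2*(-4)) = (8 + 2*√3)²*8 = 8*(8 + 2*√3)²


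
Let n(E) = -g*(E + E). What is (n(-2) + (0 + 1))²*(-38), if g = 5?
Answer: -16758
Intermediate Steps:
n(E) = -10*E (n(E) = -5*(E + E) = -5*2*E = -10*E)
(n(-2) + (0 + 1))²*(-38) = (-10*(-2) + (0 + 1))²*(-38) = (20 + 1)²*(-38) = 21²*(-38) = 441*(-38) = -16758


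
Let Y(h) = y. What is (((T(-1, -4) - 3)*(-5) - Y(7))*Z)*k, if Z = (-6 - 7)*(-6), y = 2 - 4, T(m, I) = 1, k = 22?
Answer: 20592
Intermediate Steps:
y = -2
Z = 78 (Z = -13*(-6) = 78)
Y(h) = -2
(((T(-1, -4) - 3)*(-5) - Y(7))*Z)*k = (((1 - 3)*(-5) - 1*(-2))*78)*22 = ((-2*(-5) + 2)*78)*22 = ((10 + 2)*78)*22 = (12*78)*22 = 936*22 = 20592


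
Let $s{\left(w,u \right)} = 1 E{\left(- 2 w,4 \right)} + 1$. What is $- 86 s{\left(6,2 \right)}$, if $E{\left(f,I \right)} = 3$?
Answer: $-344$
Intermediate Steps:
$s{\left(w,u \right)} = 4$ ($s{\left(w,u \right)} = 1 \cdot 3 + 1 = 3 + 1 = 4$)
$- 86 s{\left(6,2 \right)} = \left(-86\right) 4 = -344$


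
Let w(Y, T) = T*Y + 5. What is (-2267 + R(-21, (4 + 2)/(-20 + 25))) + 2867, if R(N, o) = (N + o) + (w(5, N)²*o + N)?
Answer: 62796/5 ≈ 12559.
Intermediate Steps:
w(Y, T) = 5 + T*Y
R(N, o) = o + 2*N + o*(5 + 5*N)² (R(N, o) = (N + o) + ((5 + N*5)²*o + N) = (N + o) + ((5 + 5*N)²*o + N) = (N + o) + (o*(5 + 5*N)² + N) = (N + o) + (N + o*(5 + 5*N)²) = o + 2*N + o*(5 + 5*N)²)
(-2267 + R(-21, (4 + 2)/(-20 + 25))) + 2867 = (-2267 + ((4 + 2)/(-20 + 25) + 2*(-21) + 25*((4 + 2)/(-20 + 25))*(1 - 21)²)) + 2867 = (-2267 + (6/5 - 42 + 25*(6/5)*(-20)²)) + 2867 = (-2267 + (6*(⅕) - 42 + 25*(6*(⅕))*400)) + 2867 = (-2267 + (6/5 - 42 + 25*(6/5)*400)) + 2867 = (-2267 + (6/5 - 42 + 12000)) + 2867 = (-2267 + 59796/5) + 2867 = 48461/5 + 2867 = 62796/5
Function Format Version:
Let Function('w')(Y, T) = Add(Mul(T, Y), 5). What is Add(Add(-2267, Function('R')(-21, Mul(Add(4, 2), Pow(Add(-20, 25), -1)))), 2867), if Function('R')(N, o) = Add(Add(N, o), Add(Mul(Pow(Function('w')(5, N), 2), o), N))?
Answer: Rational(62796, 5) ≈ 12559.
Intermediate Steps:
Function('w')(Y, T) = Add(5, Mul(T, Y))
Function('R')(N, o) = Add(o, Mul(2, N), Mul(o, Pow(Add(5, Mul(5, N)), 2))) (Function('R')(N, o) = Add(Add(N, o), Add(Mul(Pow(Add(5, Mul(N, 5)), 2), o), N)) = Add(Add(N, o), Add(Mul(Pow(Add(5, Mul(5, N)), 2), o), N)) = Add(Add(N, o), Add(Mul(o, Pow(Add(5, Mul(5, N)), 2)), N)) = Add(Add(N, o), Add(N, Mul(o, Pow(Add(5, Mul(5, N)), 2)))) = Add(o, Mul(2, N), Mul(o, Pow(Add(5, Mul(5, N)), 2))))
Add(Add(-2267, Function('R')(-21, Mul(Add(4, 2), Pow(Add(-20, 25), -1)))), 2867) = Add(Add(-2267, Add(Mul(Add(4, 2), Pow(Add(-20, 25), -1)), Mul(2, -21), Mul(25, Mul(Add(4, 2), Pow(Add(-20, 25), -1)), Pow(Add(1, -21), 2)))), 2867) = Add(Add(-2267, Add(Mul(6, Pow(5, -1)), -42, Mul(25, Mul(6, Pow(5, -1)), Pow(-20, 2)))), 2867) = Add(Add(-2267, Add(Mul(6, Rational(1, 5)), -42, Mul(25, Mul(6, Rational(1, 5)), 400))), 2867) = Add(Add(-2267, Add(Rational(6, 5), -42, Mul(25, Rational(6, 5), 400))), 2867) = Add(Add(-2267, Add(Rational(6, 5), -42, 12000)), 2867) = Add(Add(-2267, Rational(59796, 5)), 2867) = Add(Rational(48461, 5), 2867) = Rational(62796, 5)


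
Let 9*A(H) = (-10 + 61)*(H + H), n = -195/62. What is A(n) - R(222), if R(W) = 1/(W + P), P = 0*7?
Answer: -245341/6882 ≈ -35.650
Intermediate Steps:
P = 0
n = -195/62 (n = -195*1/62 = -195/62 ≈ -3.1452)
R(W) = 1/W (R(W) = 1/(W + 0) = 1/W)
A(H) = 34*H/3 (A(H) = ((-10 + 61)*(H + H))/9 = (51*(2*H))/9 = (102*H)/9 = 34*H/3)
A(n) - R(222) = (34/3)*(-195/62) - 1/222 = -1105/31 - 1*1/222 = -1105/31 - 1/222 = -245341/6882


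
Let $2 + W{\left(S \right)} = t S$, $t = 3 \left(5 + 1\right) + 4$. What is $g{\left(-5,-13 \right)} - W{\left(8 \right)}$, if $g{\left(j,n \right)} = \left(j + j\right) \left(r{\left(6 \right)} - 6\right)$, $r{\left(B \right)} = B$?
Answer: $-174$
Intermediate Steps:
$t = 22$ ($t = 3 \cdot 6 + 4 = 18 + 4 = 22$)
$g{\left(j,n \right)} = 0$ ($g{\left(j,n \right)} = \left(j + j\right) \left(6 - 6\right) = 2 j 0 = 0$)
$W{\left(S \right)} = -2 + 22 S$
$g{\left(-5,-13 \right)} - W{\left(8 \right)} = 0 - \left(-2 + 22 \cdot 8\right) = 0 - \left(-2 + 176\right) = 0 - 174 = -174$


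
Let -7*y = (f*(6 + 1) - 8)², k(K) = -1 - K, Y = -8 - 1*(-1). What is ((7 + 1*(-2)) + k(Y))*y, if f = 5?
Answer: -8019/7 ≈ -1145.6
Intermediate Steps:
Y = -7 (Y = -8 + 1 = -7)
y = -729/7 (y = -(5*(6 + 1) - 8)²/7 = -(5*7 - 8)²/7 = -(35 - 8)²/7 = -⅐*27² = -⅐*729 = -729/7 ≈ -104.14)
((7 + 1*(-2)) + k(Y))*y = ((7 + 1*(-2)) + (-1 - 1*(-7)))*(-729/7) = ((7 - 2) + (-1 + 7))*(-729/7) = (5 + 6)*(-729/7) = 11*(-729/7) = -8019/7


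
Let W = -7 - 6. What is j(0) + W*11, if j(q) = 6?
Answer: -137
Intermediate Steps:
W = -13
j(0) + W*11 = 6 - 13*11 = 6 - 143 = -137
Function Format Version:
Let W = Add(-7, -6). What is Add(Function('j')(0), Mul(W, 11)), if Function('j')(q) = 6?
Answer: -137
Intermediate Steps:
W = -13
Add(Function('j')(0), Mul(W, 11)) = Add(6, Mul(-13, 11)) = Add(6, -143) = -137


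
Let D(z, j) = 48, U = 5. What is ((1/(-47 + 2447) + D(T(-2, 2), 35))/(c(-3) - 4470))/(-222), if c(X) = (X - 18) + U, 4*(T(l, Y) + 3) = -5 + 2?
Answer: 115201/2390140800 ≈ 4.8198e-5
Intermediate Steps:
T(l, Y) = -15/4 (T(l, Y) = -3 + (-5 + 2)/4 = -3 + (1/4)*(-3) = -3 - 3/4 = -15/4)
c(X) = -13 + X (c(X) = (X - 18) + 5 = (-18 + X) + 5 = -13 + X)
((1/(-47 + 2447) + D(T(-2, 2), 35))/(c(-3) - 4470))/(-222) = ((1/(-47 + 2447) + 48)/((-13 - 3) - 4470))/(-222) = ((1/2400 + 48)/(-16 - 4470))*(-1/222) = ((1/2400 + 48)/(-4486))*(-1/222) = ((115201/2400)*(-1/4486))*(-1/222) = -115201/10766400*(-1/222) = 115201/2390140800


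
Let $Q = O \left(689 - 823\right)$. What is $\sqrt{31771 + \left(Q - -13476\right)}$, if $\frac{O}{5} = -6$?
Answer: $\sqrt{49267} \approx 221.96$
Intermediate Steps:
$O = -30$ ($O = 5 \left(-6\right) = -30$)
$Q = 4020$ ($Q = - 30 \left(689 - 823\right) = \left(-30\right) \left(-134\right) = 4020$)
$\sqrt{31771 + \left(Q - -13476\right)} = \sqrt{31771 + \left(4020 - -13476\right)} = \sqrt{31771 + \left(4020 + 13476\right)} = \sqrt{31771 + 17496} = \sqrt{49267}$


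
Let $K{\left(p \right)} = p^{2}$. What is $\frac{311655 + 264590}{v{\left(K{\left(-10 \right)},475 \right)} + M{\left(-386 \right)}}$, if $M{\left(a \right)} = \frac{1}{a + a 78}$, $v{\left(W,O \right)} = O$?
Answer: $\frac{17572015030}{14484649} \approx 1213.1$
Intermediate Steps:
$M{\left(a \right)} = \frac{1}{79 a}$ ($M{\left(a \right)} = \frac{1}{a + 78 a} = \frac{1}{79 a}$)
$\frac{311655 + 264590}{v{\left(K{\left(-10 \right)},475 \right)} + M{\left(-386 \right)}} = \frac{311655 + 264590}{475 + \frac{1}{79 \left(-386\right)}} = \frac{576245}{475 + \frac{1}{79} \left(- \frac{1}{386}\right)} = \frac{576245}{475 - \frac{1}{30494}} = \frac{576245}{\frac{14484649}{30494}} = 576245 \cdot \frac{30494}{14484649} = \frac{17572015030}{14484649}$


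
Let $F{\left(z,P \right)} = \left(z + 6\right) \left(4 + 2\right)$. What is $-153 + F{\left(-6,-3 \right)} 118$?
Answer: $-153$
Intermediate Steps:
$F{\left(z,P \right)} = 36 + 6 z$ ($F{\left(z,P \right)} = \left(6 + z\right) 6 = 36 + 6 z$)
$-153 + F{\left(-6,-3 \right)} 118 = -153 + \left(36 + 6 \left(-6\right)\right) 118 = -153 + \left(36 - 36\right) 118 = -153 + 0 \cdot 118 = -153 + 0 = -153$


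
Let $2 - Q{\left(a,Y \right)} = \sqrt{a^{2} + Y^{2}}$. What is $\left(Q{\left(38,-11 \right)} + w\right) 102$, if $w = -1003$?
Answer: $-102102 - 102 \sqrt{1565} \approx -1.0614 \cdot 10^{5}$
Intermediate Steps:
$Q{\left(a,Y \right)} = 2 - \sqrt{Y^{2} + a^{2}}$ ($Q{\left(a,Y \right)} = 2 - \sqrt{a^{2} + Y^{2}} = 2 - \sqrt{Y^{2} + a^{2}}$)
$\left(Q{\left(38,-11 \right)} + w\right) 102 = \left(\left(2 - \sqrt{\left(-11\right)^{2} + 38^{2}}\right) - 1003\right) 102 = \left(\left(2 - \sqrt{121 + 1444}\right) - 1003\right) 102 = \left(\left(2 - \sqrt{1565}\right) - 1003\right) 102 = \left(-1001 - \sqrt{1565}\right) 102 = -102102 - 102 \sqrt{1565}$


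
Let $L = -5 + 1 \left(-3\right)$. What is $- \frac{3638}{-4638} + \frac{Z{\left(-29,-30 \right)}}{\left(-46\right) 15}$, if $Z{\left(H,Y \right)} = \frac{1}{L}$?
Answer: $\frac{1115911}{1422320} \approx 0.78457$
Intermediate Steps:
$L = -8$ ($L = -5 - 3 = -8$)
$Z{\left(H,Y \right)} = - \frac{1}{8}$ ($Z{\left(H,Y \right)} = \frac{1}{-8} = - \frac{1}{8}$)
$- \frac{3638}{-4638} + \frac{Z{\left(-29,-30 \right)}}{\left(-46\right) 15} = - \frac{3638}{-4638} - \frac{1}{8 \left(\left(-46\right) 15\right)} = \left(-3638\right) \left(- \frac{1}{4638}\right) - \frac{1}{8 \left(-690\right)} = \frac{1819}{2319} - - \frac{1}{5520} = \frac{1819}{2319} + \frac{1}{5520} = \frac{1115911}{1422320}$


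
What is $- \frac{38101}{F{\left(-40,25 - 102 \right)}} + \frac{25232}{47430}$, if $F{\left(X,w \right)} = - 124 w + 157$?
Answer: $- \frac{52075129}{15343605} \approx -3.3939$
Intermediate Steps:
$F{\left(X,w \right)} = 157 - 124 w$
$- \frac{38101}{F{\left(-40,25 - 102 \right)}} + \frac{25232}{47430} = - \frac{38101}{157 - 124 \left(25 - 102\right)} + \frac{25232}{47430} = - \frac{38101}{157 - -9548} + 25232 \cdot \frac{1}{47430} = - \frac{38101}{157 + 9548} + \frac{12616}{23715} = - \frac{38101}{9705} + \frac{12616}{23715} = - \frac{52075129}{15343605}$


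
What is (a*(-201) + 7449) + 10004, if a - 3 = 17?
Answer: 13433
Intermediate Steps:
a = 20 (a = 3 + 17 = 20)
(a*(-201) + 7449) + 10004 = (20*(-201) + 7449) + 10004 = (-4020 + 7449) + 10004 = 3429 + 10004 = 13433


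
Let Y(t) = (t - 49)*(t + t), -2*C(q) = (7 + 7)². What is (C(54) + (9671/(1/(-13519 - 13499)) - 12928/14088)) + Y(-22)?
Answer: -460128261188/1761 ≈ -2.6129e+8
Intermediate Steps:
C(q) = -98 (C(q) = -(7 + 7)²/2 = -½*14² = -½*196 = -98)
Y(t) = 2*t*(-49 + t) (Y(t) = (-49 + t)*(2*t) = 2*t*(-49 + t))
(C(54) + (9671/(1/(-13519 - 13499)) - 12928/14088)) + Y(-22) = (-98 + (9671/(1/(-13519 - 13499)) - 12928/14088)) + 2*(-22)*(-49 - 22) = (-98 + (9671/(1/(-27018)) - 12928*1/14088)) + 2*(-22)*(-71) = (-98 + (9671/(-1/27018) - 1616/1761)) + 3124 = (-98 + (9671*(-27018) - 1616/1761)) + 3124 = (-98 + (-261291078 - 1616/1761)) + 3124 = (-98 - 460133589974/1761) + 3124 = -460133762552/1761 + 3124 = -460128261188/1761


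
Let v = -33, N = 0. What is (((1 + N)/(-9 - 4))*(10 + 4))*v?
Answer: 462/13 ≈ 35.538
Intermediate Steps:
(((1 + N)/(-9 - 4))*(10 + 4))*v = (((1 + 0)/(-9 - 4))*(10 + 4))*(-33) = ((1/(-13))*14)*(-33) = ((1*(-1/13))*14)*(-33) = -1/13*14*(-33) = -14/13*(-33) = 462/13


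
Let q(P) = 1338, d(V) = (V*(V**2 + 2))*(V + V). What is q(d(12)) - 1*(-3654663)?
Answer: 3656001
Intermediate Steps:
d(V) = 2*V**2*(2 + V**2) (d(V) = (V*(2 + V**2))*(2*V) = 2*V**2*(2 + V**2))
q(d(12)) - 1*(-3654663) = 1338 - 1*(-3654663) = 1338 + 3654663 = 3656001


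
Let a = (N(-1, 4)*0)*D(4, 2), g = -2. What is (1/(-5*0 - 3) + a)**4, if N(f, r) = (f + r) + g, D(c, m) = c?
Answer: 1/81 ≈ 0.012346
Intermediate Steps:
N(f, r) = -2 + f + r (N(f, r) = (f + r) - 2 = -2 + f + r)
a = 0 (a = ((-2 - 1 + 4)*0)*4 = (1*0)*4 = 0*4 = 0)
(1/(-5*0 - 3) + a)**4 = (1/(-5*0 - 3) + 0)**4 = (1/(0 - 3) + 0)**4 = (1/(-3) + 0)**4 = (-1/3 + 0)**4 = (-1/3)**4 = 1/81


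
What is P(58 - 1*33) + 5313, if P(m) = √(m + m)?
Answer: 5313 + 5*√2 ≈ 5320.1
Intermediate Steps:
P(m) = √2*√m (P(m) = √(2*m) = √2*√m)
P(58 - 1*33) + 5313 = √2*√(58 - 1*33) + 5313 = √2*√(58 - 33) + 5313 = √2*√25 + 5313 = √2*5 + 5313 = 5*√2 + 5313 = 5313 + 5*√2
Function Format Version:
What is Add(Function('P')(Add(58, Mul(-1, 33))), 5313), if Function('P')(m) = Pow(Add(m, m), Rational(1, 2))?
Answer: Add(5313, Mul(5, Pow(2, Rational(1, 2)))) ≈ 5320.1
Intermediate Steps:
Function('P')(m) = Mul(Pow(2, Rational(1, 2)), Pow(m, Rational(1, 2))) (Function('P')(m) = Pow(Mul(2, m), Rational(1, 2)) = Mul(Pow(2, Rational(1, 2)), Pow(m, Rational(1, 2))))
Add(Function('P')(Add(58, Mul(-1, 33))), 5313) = Add(Mul(Pow(2, Rational(1, 2)), Pow(Add(58, Mul(-1, 33)), Rational(1, 2))), 5313) = Add(Mul(Pow(2, Rational(1, 2)), Pow(Add(58, -33), Rational(1, 2))), 5313) = Add(Mul(Pow(2, Rational(1, 2)), Pow(25, Rational(1, 2))), 5313) = Add(Mul(Pow(2, Rational(1, 2)), 5), 5313) = Add(Mul(5, Pow(2, Rational(1, 2))), 5313) = Add(5313, Mul(5, Pow(2, Rational(1, 2))))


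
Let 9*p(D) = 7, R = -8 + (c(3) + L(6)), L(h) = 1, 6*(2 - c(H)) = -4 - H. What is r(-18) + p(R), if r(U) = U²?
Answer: 2923/9 ≈ 324.78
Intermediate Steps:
c(H) = 8/3 + H/6 (c(H) = 2 - (-4 - H)/6 = 2 + (⅔ + H/6) = 8/3 + H/6)
R = -23/6 (R = -8 + ((8/3 + (⅙)*3) + 1) = -8 + ((8/3 + ½) + 1) = -8 + (19/6 + 1) = -8 + 25/6 = -23/6 ≈ -3.8333)
p(D) = 7/9 (p(D) = (⅑)*7 = 7/9)
r(-18) + p(R) = (-18)² + 7/9 = 324 + 7/9 = 2923/9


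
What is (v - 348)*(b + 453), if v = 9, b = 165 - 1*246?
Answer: -126108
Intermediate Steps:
b = -81 (b = 165 - 246 = -81)
(v - 348)*(b + 453) = (9 - 348)*(-81 + 453) = -339*372 = -126108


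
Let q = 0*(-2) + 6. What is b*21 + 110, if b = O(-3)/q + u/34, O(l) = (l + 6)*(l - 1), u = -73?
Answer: 779/34 ≈ 22.912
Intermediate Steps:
O(l) = (-1 + l)*(6 + l) (O(l) = (6 + l)*(-1 + l) = (-1 + l)*(6 + l))
q = 6 (q = 0 + 6 = 6)
b = -141/34 (b = (-6 + (-3)**2 + 5*(-3))/6 - 73/34 = (-6 + 9 - 15)*(1/6) - 73*1/34 = -12*1/6 - 73/34 = -2 - 73/34 = -141/34 ≈ -4.1471)
b*21 + 110 = -141/34*21 + 110 = -2961/34 + 110 = 779/34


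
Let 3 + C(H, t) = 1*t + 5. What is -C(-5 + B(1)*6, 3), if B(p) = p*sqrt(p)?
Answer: -5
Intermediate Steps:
B(p) = p**(3/2)
C(H, t) = 2 + t (C(H, t) = -3 + (1*t + 5) = -3 + (t + 5) = -3 + (5 + t) = 2 + t)
-C(-5 + B(1)*6, 3) = -(2 + 3) = -1*5 = -5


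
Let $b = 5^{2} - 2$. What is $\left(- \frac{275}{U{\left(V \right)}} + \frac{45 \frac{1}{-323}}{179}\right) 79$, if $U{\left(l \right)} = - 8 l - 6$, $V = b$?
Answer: $\frac{13214725}{115634} \approx 114.28$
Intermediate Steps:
$b = 23$ ($b = 25 - 2 = 23$)
$V = 23$
$U{\left(l \right)} = -6 - 8 l$
$\left(- \frac{275}{U{\left(V \right)}} + \frac{45 \frac{1}{-323}}{179}\right) 79 = \left(- \frac{275}{-6 - 184} + \frac{45 \frac{1}{-323}}{179}\right) 79 = \left(- \frac{275}{-6 - 184} + 45 \left(- \frac{1}{323}\right) \frac{1}{179}\right) 79 = \left(- \frac{275}{-190} - \frac{45}{57817}\right) 79 = \left(\left(-275\right) \left(- \frac{1}{190}\right) - \frac{45}{57817}\right) 79 = \left(\frac{55}{38} - \frac{45}{57817}\right) 79 = \frac{167275}{115634} \cdot 79 = \frac{13214725}{115634}$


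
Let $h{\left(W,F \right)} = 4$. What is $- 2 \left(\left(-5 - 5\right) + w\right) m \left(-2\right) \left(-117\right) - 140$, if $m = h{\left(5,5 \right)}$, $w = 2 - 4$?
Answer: $22324$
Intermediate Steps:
$w = -2$ ($w = 2 - 4 = -2$)
$m = 4$
$- 2 \left(\left(-5 - 5\right) + w\right) m \left(-2\right) \left(-117\right) - 140 = - 2 \left(\left(-5 - 5\right) - 2\right) 4 \left(-2\right) \left(-117\right) - 140 = - 2 \left(-10 - 2\right) 4 \left(-2\right) \left(-117\right) - 140 = - 2 \left(-12\right) 4 \left(-2\right) \left(-117\right) - 140 = - 2 \left(\left(-48\right) \left(-2\right)\right) \left(-117\right) - 140 = \left(-2\right) 96 \left(-117\right) - 140 = \left(-192\right) \left(-117\right) - 140 = 22464 - 140 = 22324$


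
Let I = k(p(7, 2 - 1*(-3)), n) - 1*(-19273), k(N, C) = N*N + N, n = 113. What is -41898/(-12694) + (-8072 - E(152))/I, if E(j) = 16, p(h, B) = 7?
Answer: 117862895/40893721 ≈ 2.8822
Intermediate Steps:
k(N, C) = N + N² (k(N, C) = N² + N = N + N²)
I = 19329 (I = 7*(1 + 7) - 1*(-19273) = 7*8 + 19273 = 56 + 19273 = 19329)
-41898/(-12694) + (-8072 - E(152))/I = -41898/(-12694) + (-8072 - 1*16)/19329 = -41898*(-1/12694) + (-8072 - 16)*(1/19329) = 20949/6347 - 8088*1/19329 = 20949/6347 - 2696/6443 = 117862895/40893721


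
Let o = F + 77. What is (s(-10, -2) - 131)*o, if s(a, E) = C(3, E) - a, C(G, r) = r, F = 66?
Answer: -17589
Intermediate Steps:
s(a, E) = E - a
o = 143 (o = 66 + 77 = 143)
(s(-10, -2) - 131)*o = ((-2 - 1*(-10)) - 131)*143 = ((-2 + 10) - 131)*143 = (8 - 131)*143 = -123*143 = -17589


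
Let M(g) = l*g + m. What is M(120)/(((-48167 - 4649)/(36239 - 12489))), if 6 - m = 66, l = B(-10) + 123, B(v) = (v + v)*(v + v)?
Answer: -186140625/6602 ≈ -28195.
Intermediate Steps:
B(v) = 4*v² (B(v) = (2*v)*(2*v) = 4*v²)
l = 523 (l = 4*(-10)² + 123 = 4*100 + 123 = 400 + 123 = 523)
m = -60 (m = 6 - 1*66 = 6 - 66 = -60)
M(g) = -60 + 523*g (M(g) = 523*g - 60 = -60 + 523*g)
M(120)/(((-48167 - 4649)/(36239 - 12489))) = (-60 + 523*120)/(((-48167 - 4649)/(36239 - 12489))) = (-60 + 62760)/((-52816/23750)) = 62700/((-52816*1/23750)) = 62700/(-26408/11875) = 62700*(-11875/26408) = -186140625/6602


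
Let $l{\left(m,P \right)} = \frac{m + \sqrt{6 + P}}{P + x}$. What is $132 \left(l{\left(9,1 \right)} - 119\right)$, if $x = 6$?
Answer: $- \frac{108768}{7} + \frac{132 \sqrt{7}}{7} \approx -15488.0$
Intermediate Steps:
$l{\left(m,P \right)} = \frac{m + \sqrt{6 + P}}{6 + P}$ ($l{\left(m,P \right)} = \frac{m + \sqrt{6 + P}}{P + 6} = \frac{m + \sqrt{6 + P}}{6 + P}$)
$132 \left(l{\left(9,1 \right)} - 119\right) = 132 \left(\frac{9 + \sqrt{6 + 1}}{6 + 1} - 119\right) = 132 \left(\frac{9 + \sqrt{7}}{7} - 119\right) = 132 \left(\left(\frac{9}{7} + \frac{\sqrt{7}}{7}\right) - 119\right) = 132 \left(- \frac{824}{7} + \frac{\sqrt{7}}{7}\right) = - \frac{108768}{7} + \frac{132 \sqrt{7}}{7}$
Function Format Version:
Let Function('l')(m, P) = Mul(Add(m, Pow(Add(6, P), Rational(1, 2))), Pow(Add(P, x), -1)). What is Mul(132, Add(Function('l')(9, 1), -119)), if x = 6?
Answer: Add(Rational(-108768, 7), Mul(Rational(132, 7), Pow(7, Rational(1, 2)))) ≈ -15488.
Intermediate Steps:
Function('l')(m, P) = Mul(Pow(Add(6, P), -1), Add(m, Pow(Add(6, P), Rational(1, 2)))) (Function('l')(m, P) = Mul(Add(m, Pow(Add(6, P), Rational(1, 2))), Pow(Add(P, 6), -1)) = Mul(Add(m, Pow(Add(6, P), Rational(1, 2))), Pow(Add(6, P), -1)) = Mul(Pow(Add(6, P), -1), Add(m, Pow(Add(6, P), Rational(1, 2)))))
Mul(132, Add(Function('l')(9, 1), -119)) = Mul(132, Add(Mul(Pow(Add(6, 1), -1), Add(9, Pow(Add(6, 1), Rational(1, 2)))), -119)) = Mul(132, Add(Mul(Pow(7, -1), Add(9, Pow(7, Rational(1, 2)))), -119)) = Mul(132, Add(Mul(Rational(1, 7), Add(9, Pow(7, Rational(1, 2)))), -119)) = Mul(132, Add(Add(Rational(9, 7), Mul(Rational(1, 7), Pow(7, Rational(1, 2)))), -119)) = Mul(132, Add(Rational(-824, 7), Mul(Rational(1, 7), Pow(7, Rational(1, 2))))) = Add(Rational(-108768, 7), Mul(Rational(132, 7), Pow(7, Rational(1, 2))))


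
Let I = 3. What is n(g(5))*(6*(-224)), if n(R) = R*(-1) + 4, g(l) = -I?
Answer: -9408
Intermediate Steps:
g(l) = -3 (g(l) = -1*3 = -3)
n(R) = 4 - R (n(R) = -R + 4 = 4 - R)
n(g(5))*(6*(-224)) = (4 - 1*(-3))*(6*(-224)) = (4 + 3)*(-1344) = 7*(-1344) = -9408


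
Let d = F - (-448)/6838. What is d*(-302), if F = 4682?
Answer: -4834410564/3419 ≈ -1.4140e+6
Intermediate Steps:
d = 16007982/3419 (d = 4682 - (-448)/6838 = 4682 - 1*(-224/3419) = 4682 + 224/3419 = 16007982/3419 ≈ 4682.1)
d*(-302) = (16007982/3419)*(-302) = -4834410564/3419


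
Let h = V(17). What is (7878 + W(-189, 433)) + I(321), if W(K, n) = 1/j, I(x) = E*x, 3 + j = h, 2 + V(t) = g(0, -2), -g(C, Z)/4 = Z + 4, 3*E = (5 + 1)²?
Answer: 152489/13 ≈ 11730.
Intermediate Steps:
E = 12 (E = (5 + 1)²/3 = (⅓)*6² = (⅓)*36 = 12)
g(C, Z) = -16 - 4*Z (g(C, Z) = -4*(Z + 4) = -4*(4 + Z) = -16 - 4*Z)
V(t) = -10 (V(t) = -2 + (-16 - 4*(-2)) = -2 + (-16 + 8) = -2 - 8 = -10)
h = -10
j = -13 (j = -3 - 10 = -13)
I(x) = 12*x
W(K, n) = -1/13 (W(K, n) = 1/(-13) = -1/13)
(7878 + W(-189, 433)) + I(321) = (7878 - 1/13) + 12*321 = 102413/13 + 3852 = 152489/13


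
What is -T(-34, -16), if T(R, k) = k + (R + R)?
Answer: 84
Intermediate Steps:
T(R, k) = k + 2*R
-T(-34, -16) = -(-16 + 2*(-34)) = -(-16 - 68) = -1*(-84) = 84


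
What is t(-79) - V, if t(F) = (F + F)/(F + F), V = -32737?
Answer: 32738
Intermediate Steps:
t(F) = 1 (t(F) = (2*F)/((2*F)) = (2*F)*(1/(2*F)) = 1)
t(-79) - V = 1 - 1*(-32737) = 1 + 32737 = 32738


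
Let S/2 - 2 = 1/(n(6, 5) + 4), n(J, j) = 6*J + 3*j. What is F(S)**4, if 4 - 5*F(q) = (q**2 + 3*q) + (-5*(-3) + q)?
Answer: 298104299836619234401/52333711181640625 ≈ 5696.2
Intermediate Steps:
n(J, j) = 3*j + 6*J
S = 222/55 (S = 4 + 2/((3*5 + 6*6) + 4) = 4 + 2/((15 + 36) + 4) = 4 + 2/(51 + 4) = 4 + 2/55 = 222/55 ≈ 4.0364)
F(q) = -11/5 - 4*q/5 - q**2/5 (F(q) = 4/5 - ((q**2 + 3*q) + (-5*(-3) + q))/5 = 4/5 - ((q**2 + 3*q) + (15 + q))/5 = 4/5 - (15 + q**2 + 4*q)/5 = 4/5 + (-3 - 4*q/5 - q**2/5) = -11/5 - 4*q/5 - q**2/5)
F(S)**4 = (-11/5 - 4/5*222/55 - (222/55)**2/5)**4 = (-11/5 - 888/275 - 1/5*49284/3025)**4 = (-11/5 - 888/275 - 49284/15125)**4 = (-131399/15125)**4 = 298104299836619234401/52333711181640625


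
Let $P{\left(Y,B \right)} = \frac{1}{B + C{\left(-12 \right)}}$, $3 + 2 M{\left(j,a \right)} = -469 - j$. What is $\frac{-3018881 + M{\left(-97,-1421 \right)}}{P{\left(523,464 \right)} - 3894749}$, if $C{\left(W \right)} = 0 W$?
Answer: $\frac{1400847784}{1807163535} \approx 0.77516$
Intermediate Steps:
$C{\left(W \right)} = 0$
$M{\left(j,a \right)} = -236 - \frac{j}{2}$ ($M{\left(j,a \right)} = - \frac{3}{2} + \frac{-469 - j}{2} = - \frac{3}{2} - \left(\frac{469}{2} + \frac{j}{2}\right) = -236 - \frac{j}{2}$)
$P{\left(Y,B \right)} = \frac{1}{B}$ ($P{\left(Y,B \right)} = \frac{1}{B + 0} = \frac{1}{B}$)
$\frac{-3018881 + M{\left(-97,-1421 \right)}}{P{\left(523,464 \right)} - 3894749} = \frac{-3018881 - \frac{375}{2}}{\frac{1}{464} - 3894749} = \frac{-3018881 + \left(-236 + \frac{97}{2}\right)}{\frac{1}{464} - 3894749} = \frac{-3018881 - \frac{375}{2}}{- \frac{1807163535}{464}} = \left(- \frac{6038137}{2}\right) \left(- \frac{464}{1807163535}\right) = \frac{1400847784}{1807163535}$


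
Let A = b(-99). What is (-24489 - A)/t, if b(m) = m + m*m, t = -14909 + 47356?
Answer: -34191/32447 ≈ -1.0537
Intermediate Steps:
t = 32447
b(m) = m + m**2
A = 9702 (A = -99*(1 - 99) = -99*(-98) = 9702)
(-24489 - A)/t = (-24489 - 1*9702)/32447 = (-24489 - 9702)*(1/32447) = -34191*1/32447 = -34191/32447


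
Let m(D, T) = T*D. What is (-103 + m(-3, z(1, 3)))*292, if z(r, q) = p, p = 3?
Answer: -32704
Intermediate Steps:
z(r, q) = 3
m(D, T) = D*T
(-103 + m(-3, z(1, 3)))*292 = (-103 - 3*3)*292 = (-103 - 9)*292 = -112*292 = -32704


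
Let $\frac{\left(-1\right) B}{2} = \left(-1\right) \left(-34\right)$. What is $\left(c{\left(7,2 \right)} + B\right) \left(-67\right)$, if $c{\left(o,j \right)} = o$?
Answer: $4087$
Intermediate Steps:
$B = -68$ ($B = - 2 \left(\left(-1\right) \left(-34\right)\right) = \left(-2\right) 34 = -68$)
$\left(c{\left(7,2 \right)} + B\right) \left(-67\right) = \left(7 - 68\right) \left(-67\right) = \left(-61\right) \left(-67\right) = 4087$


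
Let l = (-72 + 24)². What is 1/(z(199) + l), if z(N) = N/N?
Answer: 1/2305 ≈ 0.00043384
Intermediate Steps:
l = 2304 (l = (-48)² = 2304)
z(N) = 1
1/(z(199) + l) = 1/(1 + 2304) = 1/2305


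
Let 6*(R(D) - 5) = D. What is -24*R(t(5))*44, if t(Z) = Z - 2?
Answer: -5808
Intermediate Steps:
t(Z) = -2 + Z
R(D) = 5 + D/6
-24*R(t(5))*44 = -24*(5 + (-2 + 5)/6)*44 = -24*(5 + (⅙)*3)*44 = -24*(5 + ½)*44 = -24*11/2*44 = -132*44 = -5808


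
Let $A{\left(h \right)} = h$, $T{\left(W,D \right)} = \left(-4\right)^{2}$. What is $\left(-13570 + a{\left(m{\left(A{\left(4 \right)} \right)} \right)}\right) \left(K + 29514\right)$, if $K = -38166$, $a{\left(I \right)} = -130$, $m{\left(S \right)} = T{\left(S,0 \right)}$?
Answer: $118532400$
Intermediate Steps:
$T{\left(W,D \right)} = 16$
$m{\left(S \right)} = 16$
$\left(-13570 + a{\left(m{\left(A{\left(4 \right)} \right)} \right)}\right) \left(K + 29514\right) = \left(-13570 - 130\right) \left(-38166 + 29514\right) = \left(-13700\right) \left(-8652\right) = 118532400$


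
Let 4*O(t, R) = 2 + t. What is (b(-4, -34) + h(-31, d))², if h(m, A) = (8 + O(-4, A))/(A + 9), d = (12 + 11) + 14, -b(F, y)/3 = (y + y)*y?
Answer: 407167781409/8464 ≈ 4.8106e+7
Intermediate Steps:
O(t, R) = ½ + t/4 (O(t, R) = (2 + t)/4 = ½ + t/4)
b(F, y) = -6*y² (b(F, y) = -3*(y + y)*y = -3*2*y*y = -6*y²)
d = 37 (d = 23 + 14 = 37)
h(m, A) = 15/(2*(9 + A)) (h(m, A) = (8 + (½ + (¼)*(-4)))/(A + 9) = (8 + (½ - 1))/(9 + A) = (8 - ½)/(9 + A) = 15/(2*(9 + A)))
(b(-4, -34) + h(-31, d))² = (-6*(-34)² + 15/(2*(9 + 37)))² = (-6*1156 + (15/2)/46)² = (-6936 + (15/2)*(1/46))² = (-6936 + 15/92)² = (-638097/92)² = 407167781409/8464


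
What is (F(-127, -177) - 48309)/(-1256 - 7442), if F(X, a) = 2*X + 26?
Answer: 48537/8698 ≈ 5.5802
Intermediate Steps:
F(X, a) = 26 + 2*X
(F(-127, -177) - 48309)/(-1256 - 7442) = ((26 + 2*(-127)) - 48309)/(-1256 - 7442) = ((26 - 254) - 48309)/(-8698) = (-228 - 48309)*(-1/8698) = -48537*(-1/8698) = 48537/8698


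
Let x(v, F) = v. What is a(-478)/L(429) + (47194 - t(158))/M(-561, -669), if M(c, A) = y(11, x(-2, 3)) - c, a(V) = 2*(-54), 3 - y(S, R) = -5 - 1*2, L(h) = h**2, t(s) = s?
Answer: 961832312/11676379 ≈ 82.374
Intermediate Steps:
y(S, R) = 10 (y(S, R) = 3 - (-5 - 1*2) = 3 - (-5 - 2) = 3 - 1*(-7) = 3 + 7 = 10)
a(V) = -108
M(c, A) = 10 - c
a(-478)/L(429) + (47194 - t(158))/M(-561, -669) = -108/(429**2) + (47194 - 1*158)/(10 - 1*(-561)) = -108/184041 + (47194 - 158)/(10 + 561) = -108*1/184041 + 47036/571 = -12/20449 + 47036*(1/571) = -12/20449 + 47036/571 = 961832312/11676379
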